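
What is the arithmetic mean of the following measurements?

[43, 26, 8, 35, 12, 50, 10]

26.2857

Step 1: Sum all values: 43 + 26 + 8 + 35 + 12 + 50 + 10 = 184
Step 2: Count the number of values: n = 7
Step 3: Mean = sum / n = 184 / 7 = 26.2857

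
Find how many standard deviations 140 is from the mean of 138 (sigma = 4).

0.5

Step 1: Recall the z-score formula: z = (x - mu) / sigma
Step 2: Substitute values: z = (140 - 138) / 4
Step 3: z = 2 / 4 = 0.5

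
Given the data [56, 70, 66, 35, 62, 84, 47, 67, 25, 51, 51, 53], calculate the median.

54.5

Step 1: Sort the data in ascending order: [25, 35, 47, 51, 51, 53, 56, 62, 66, 67, 70, 84]
Step 2: The number of values is n = 12.
Step 3: Since n is even, the median is the average of positions 6 and 7:
  Median = (53 + 56) / 2 = 54.5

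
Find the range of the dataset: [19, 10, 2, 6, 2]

17

Step 1: Identify the maximum value: max = 19
Step 2: Identify the minimum value: min = 2
Step 3: Range = max - min = 19 - 2 = 17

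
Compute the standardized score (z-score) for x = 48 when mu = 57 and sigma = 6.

-1.5

Step 1: Recall the z-score formula: z = (x - mu) / sigma
Step 2: Substitute values: z = (48 - 57) / 6
Step 3: z = -9 / 6 = -1.5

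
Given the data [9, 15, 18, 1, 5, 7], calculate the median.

8

Step 1: Sort the data in ascending order: [1, 5, 7, 9, 15, 18]
Step 2: The number of values is n = 6.
Step 3: Since n is even, the median is the average of positions 3 and 4:
  Median = (7 + 9) / 2 = 8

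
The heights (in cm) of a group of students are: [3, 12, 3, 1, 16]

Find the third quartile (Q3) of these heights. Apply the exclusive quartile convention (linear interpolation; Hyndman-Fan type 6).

14

Step 1: Sort the data: [1, 3, 3, 12, 16]
Step 2: n = 5
Step 3: Using the exclusive quartile method:
  Q1 = 2
  Q2 (median) = 3
  Q3 = 14
  IQR = Q3 - Q1 = 14 - 2 = 12
Step 4: Q3 = 14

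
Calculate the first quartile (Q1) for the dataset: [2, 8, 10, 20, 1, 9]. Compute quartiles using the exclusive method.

1.75

Step 1: Sort the data: [1, 2, 8, 9, 10, 20]
Step 2: n = 6
Step 3: Using the exclusive quartile method:
  Q1 = 1.75
  Q2 (median) = 8.5
  Q3 = 12.5
  IQR = Q3 - Q1 = 12.5 - 1.75 = 10.75
Step 4: Q1 = 1.75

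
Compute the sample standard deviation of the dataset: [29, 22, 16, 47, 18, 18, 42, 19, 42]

12.3232

Step 1: Compute the mean: 28.1111
Step 2: Sum of squared deviations from the mean: 1214.8889
Step 3: Sample variance = 1214.8889 / 8 = 151.8611
Step 4: Standard deviation = sqrt(151.8611) = 12.3232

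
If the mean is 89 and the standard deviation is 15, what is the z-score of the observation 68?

-1.4

Step 1: Recall the z-score formula: z = (x - mu) / sigma
Step 2: Substitute values: z = (68 - 89) / 15
Step 3: z = -21 / 15 = -1.4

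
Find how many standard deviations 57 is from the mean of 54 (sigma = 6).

0.5

Step 1: Recall the z-score formula: z = (x - mu) / sigma
Step 2: Substitute values: z = (57 - 54) / 6
Step 3: z = 3 / 6 = 0.5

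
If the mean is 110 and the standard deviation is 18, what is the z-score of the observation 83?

-1.5

Step 1: Recall the z-score formula: z = (x - mu) / sigma
Step 2: Substitute values: z = (83 - 110) / 18
Step 3: z = -27 / 18 = -1.5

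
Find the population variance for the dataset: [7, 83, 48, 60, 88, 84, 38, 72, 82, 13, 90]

823.7025

Step 1: Compute the mean: (7 + 83 + 48 + 60 + 88 + 84 + 38 + 72 + 82 + 13 + 90) / 11 = 60.4545
Step 2: Compute squared deviations from the mean:
  (7 - 60.4545)^2 = 2857.3884
  (83 - 60.4545)^2 = 508.2975
  (48 - 60.4545)^2 = 155.1157
  (60 - 60.4545)^2 = 0.2066
  (88 - 60.4545)^2 = 758.7521
  (84 - 60.4545)^2 = 554.3884
  (38 - 60.4545)^2 = 504.2066
  (72 - 60.4545)^2 = 133.2975
  (82 - 60.4545)^2 = 464.2066
  (13 - 60.4545)^2 = 2251.9339
  (90 - 60.4545)^2 = 872.9339
Step 3: Sum of squared deviations = 9060.7273
Step 4: Population variance = 9060.7273 / 11 = 823.7025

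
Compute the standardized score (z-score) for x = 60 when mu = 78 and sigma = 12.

-1.5

Step 1: Recall the z-score formula: z = (x - mu) / sigma
Step 2: Substitute values: z = (60 - 78) / 12
Step 3: z = -18 / 12 = -1.5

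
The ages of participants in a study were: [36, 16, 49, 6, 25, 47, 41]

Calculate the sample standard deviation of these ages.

16.2774

Step 1: Compute the mean: 31.4286
Step 2: Sum of squared deviations from the mean: 1589.7143
Step 3: Sample variance = 1589.7143 / 6 = 264.9524
Step 4: Standard deviation = sqrt(264.9524) = 16.2774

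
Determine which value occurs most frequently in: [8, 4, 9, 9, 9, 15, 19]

9

Step 1: Count the frequency of each value:
  4: appears 1 time(s)
  8: appears 1 time(s)
  9: appears 3 time(s)
  15: appears 1 time(s)
  19: appears 1 time(s)
Step 2: The value 9 appears most frequently (3 times).
Step 3: Mode = 9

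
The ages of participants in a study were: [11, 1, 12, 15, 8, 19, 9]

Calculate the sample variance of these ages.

32.2381

Step 1: Compute the mean: (11 + 1 + 12 + 15 + 8 + 19 + 9) / 7 = 10.7143
Step 2: Compute squared deviations from the mean:
  (11 - 10.7143)^2 = 0.0816
  (1 - 10.7143)^2 = 94.3673
  (12 - 10.7143)^2 = 1.6531
  (15 - 10.7143)^2 = 18.3673
  (8 - 10.7143)^2 = 7.3673
  (19 - 10.7143)^2 = 68.6531
  (9 - 10.7143)^2 = 2.9388
Step 3: Sum of squared deviations = 193.4286
Step 4: Sample variance = 193.4286 / 6 = 32.2381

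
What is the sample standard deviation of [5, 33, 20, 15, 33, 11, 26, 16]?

10.148

Step 1: Compute the mean: 19.875
Step 2: Sum of squared deviations from the mean: 720.875
Step 3: Sample variance = 720.875 / 7 = 102.9821
Step 4: Standard deviation = sqrt(102.9821) = 10.148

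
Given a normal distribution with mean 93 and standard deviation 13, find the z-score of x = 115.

1.6923

Step 1: Recall the z-score formula: z = (x - mu) / sigma
Step 2: Substitute values: z = (115 - 93) / 13
Step 3: z = 22 / 13 = 1.6923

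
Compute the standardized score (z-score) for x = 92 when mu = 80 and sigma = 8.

1.5

Step 1: Recall the z-score formula: z = (x - mu) / sigma
Step 2: Substitute values: z = (92 - 80) / 8
Step 3: z = 12 / 8 = 1.5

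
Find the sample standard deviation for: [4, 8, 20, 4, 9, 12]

5.9917

Step 1: Compute the mean: 9.5
Step 2: Sum of squared deviations from the mean: 179.5
Step 3: Sample variance = 179.5 / 5 = 35.9
Step 4: Standard deviation = sqrt(35.9) = 5.9917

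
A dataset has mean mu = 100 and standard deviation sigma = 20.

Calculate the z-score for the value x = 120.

1

Step 1: Recall the z-score formula: z = (x - mu) / sigma
Step 2: Substitute values: z = (120 - 100) / 20
Step 3: z = 20 / 20 = 1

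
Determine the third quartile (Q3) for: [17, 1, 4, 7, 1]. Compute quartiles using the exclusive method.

12

Step 1: Sort the data: [1, 1, 4, 7, 17]
Step 2: n = 5
Step 3: Using the exclusive quartile method:
  Q1 = 1
  Q2 (median) = 4
  Q3 = 12
  IQR = Q3 - Q1 = 12 - 1 = 11
Step 4: Q3 = 12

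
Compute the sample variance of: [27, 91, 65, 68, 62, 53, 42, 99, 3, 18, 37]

875.8545

Step 1: Compute the mean: (27 + 91 + 65 + 68 + 62 + 53 + 42 + 99 + 3 + 18 + 37) / 11 = 51.3636
Step 2: Compute squared deviations from the mean:
  (27 - 51.3636)^2 = 593.5868
  (91 - 51.3636)^2 = 1571.0413
  (65 - 51.3636)^2 = 185.9504
  (68 - 51.3636)^2 = 276.7686
  (62 - 51.3636)^2 = 113.1322
  (53 - 51.3636)^2 = 2.6777
  (42 - 51.3636)^2 = 87.6777
  (99 - 51.3636)^2 = 2269.2231
  (3 - 51.3636)^2 = 2339.0413
  (18 - 51.3636)^2 = 1113.1322
  (37 - 51.3636)^2 = 206.314
Step 3: Sum of squared deviations = 8758.5455
Step 4: Sample variance = 8758.5455 / 10 = 875.8545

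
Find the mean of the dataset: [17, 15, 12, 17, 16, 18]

15.8333

Step 1: Sum all values: 17 + 15 + 12 + 17 + 16 + 18 = 95
Step 2: Count the number of values: n = 6
Step 3: Mean = sum / n = 95 / 6 = 15.8333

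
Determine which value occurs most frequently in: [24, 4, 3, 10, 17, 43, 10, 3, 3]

3

Step 1: Count the frequency of each value:
  3: appears 3 time(s)
  4: appears 1 time(s)
  10: appears 2 time(s)
  17: appears 1 time(s)
  24: appears 1 time(s)
  43: appears 1 time(s)
Step 2: The value 3 appears most frequently (3 times).
Step 3: Mode = 3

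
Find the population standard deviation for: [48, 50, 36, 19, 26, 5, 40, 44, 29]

13.8964

Step 1: Compute the mean: 33
Step 2: Sum of squared deviations from the mean: 1738
Step 3: Population variance = 1738 / 9 = 193.1111
Step 4: Standard deviation = sqrt(193.1111) = 13.8964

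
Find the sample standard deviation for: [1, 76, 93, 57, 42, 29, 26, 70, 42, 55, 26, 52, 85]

26.3767

Step 1: Compute the mean: 50.3077
Step 2: Sum of squared deviations from the mean: 8348.7692
Step 3: Sample variance = 8348.7692 / 12 = 695.7308
Step 4: Standard deviation = sqrt(695.7308) = 26.3767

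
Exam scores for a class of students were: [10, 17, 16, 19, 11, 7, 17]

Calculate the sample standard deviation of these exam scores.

4.4881

Step 1: Compute the mean: 13.8571
Step 2: Sum of squared deviations from the mean: 120.8571
Step 3: Sample variance = 120.8571 / 6 = 20.1429
Step 4: Standard deviation = sqrt(20.1429) = 4.4881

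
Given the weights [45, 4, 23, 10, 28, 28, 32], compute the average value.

24.2857

Step 1: Sum all values: 45 + 4 + 23 + 10 + 28 + 28 + 32 = 170
Step 2: Count the number of values: n = 7
Step 3: Mean = sum / n = 170 / 7 = 24.2857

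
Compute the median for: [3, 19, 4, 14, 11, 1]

7.5

Step 1: Sort the data in ascending order: [1, 3, 4, 11, 14, 19]
Step 2: The number of values is n = 6.
Step 3: Since n is even, the median is the average of positions 3 and 4:
  Median = (4 + 11) / 2 = 7.5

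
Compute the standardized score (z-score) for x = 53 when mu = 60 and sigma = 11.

-0.6364

Step 1: Recall the z-score formula: z = (x - mu) / sigma
Step 2: Substitute values: z = (53 - 60) / 11
Step 3: z = -7 / 11 = -0.6364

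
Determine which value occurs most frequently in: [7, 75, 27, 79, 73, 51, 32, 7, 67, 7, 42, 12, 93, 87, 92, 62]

7

Step 1: Count the frequency of each value:
  7: appears 3 time(s)
  12: appears 1 time(s)
  27: appears 1 time(s)
  32: appears 1 time(s)
  42: appears 1 time(s)
  51: appears 1 time(s)
  62: appears 1 time(s)
  67: appears 1 time(s)
  73: appears 1 time(s)
  75: appears 1 time(s)
  79: appears 1 time(s)
  87: appears 1 time(s)
  92: appears 1 time(s)
  93: appears 1 time(s)
Step 2: The value 7 appears most frequently (3 times).
Step 3: Mode = 7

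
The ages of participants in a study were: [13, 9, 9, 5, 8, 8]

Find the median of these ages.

8.5

Step 1: Sort the data in ascending order: [5, 8, 8, 9, 9, 13]
Step 2: The number of values is n = 6.
Step 3: Since n is even, the median is the average of positions 3 and 4:
  Median = (8 + 9) / 2 = 8.5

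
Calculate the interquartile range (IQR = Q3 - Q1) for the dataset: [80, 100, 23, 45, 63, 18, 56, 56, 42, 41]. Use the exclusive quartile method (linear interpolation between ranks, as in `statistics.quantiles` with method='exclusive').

30.75

Step 1: Sort the data: [18, 23, 41, 42, 45, 56, 56, 63, 80, 100]
Step 2: n = 10
Step 3: Using the exclusive quartile method:
  Q1 = 36.5
  Q2 (median) = 50.5
  Q3 = 67.25
  IQR = Q3 - Q1 = 67.25 - 36.5 = 30.75
Step 4: IQR = 30.75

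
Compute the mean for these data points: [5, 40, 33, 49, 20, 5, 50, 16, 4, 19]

24.1

Step 1: Sum all values: 5 + 40 + 33 + 49 + 20 + 5 + 50 + 16 + 4 + 19 = 241
Step 2: Count the number of values: n = 10
Step 3: Mean = sum / n = 241 / 10 = 24.1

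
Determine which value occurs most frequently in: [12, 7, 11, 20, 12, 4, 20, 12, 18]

12

Step 1: Count the frequency of each value:
  4: appears 1 time(s)
  7: appears 1 time(s)
  11: appears 1 time(s)
  12: appears 3 time(s)
  18: appears 1 time(s)
  20: appears 2 time(s)
Step 2: The value 12 appears most frequently (3 times).
Step 3: Mode = 12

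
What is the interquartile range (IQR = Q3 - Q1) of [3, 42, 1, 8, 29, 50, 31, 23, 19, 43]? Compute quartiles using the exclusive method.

35.5

Step 1: Sort the data: [1, 3, 8, 19, 23, 29, 31, 42, 43, 50]
Step 2: n = 10
Step 3: Using the exclusive quartile method:
  Q1 = 6.75
  Q2 (median) = 26
  Q3 = 42.25
  IQR = Q3 - Q1 = 42.25 - 6.75 = 35.5
Step 4: IQR = 35.5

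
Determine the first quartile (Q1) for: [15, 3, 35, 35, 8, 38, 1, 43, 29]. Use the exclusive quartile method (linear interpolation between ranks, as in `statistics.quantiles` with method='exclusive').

5.5

Step 1: Sort the data: [1, 3, 8, 15, 29, 35, 35, 38, 43]
Step 2: n = 9
Step 3: Using the exclusive quartile method:
  Q1 = 5.5
  Q2 (median) = 29
  Q3 = 36.5
  IQR = Q3 - Q1 = 36.5 - 5.5 = 31
Step 4: Q1 = 5.5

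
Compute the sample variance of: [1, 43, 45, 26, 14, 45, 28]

287.8095

Step 1: Compute the mean: (1 + 43 + 45 + 26 + 14 + 45 + 28) / 7 = 28.8571
Step 2: Compute squared deviations from the mean:
  (1 - 28.8571)^2 = 776.0204
  (43 - 28.8571)^2 = 200.0204
  (45 - 28.8571)^2 = 260.5918
  (26 - 28.8571)^2 = 8.1633
  (14 - 28.8571)^2 = 220.7347
  (45 - 28.8571)^2 = 260.5918
  (28 - 28.8571)^2 = 0.7347
Step 3: Sum of squared deviations = 1726.8571
Step 4: Sample variance = 1726.8571 / 6 = 287.8095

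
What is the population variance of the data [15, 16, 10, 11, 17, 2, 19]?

28.4082

Step 1: Compute the mean: (15 + 16 + 10 + 11 + 17 + 2 + 19) / 7 = 12.8571
Step 2: Compute squared deviations from the mean:
  (15 - 12.8571)^2 = 4.5918
  (16 - 12.8571)^2 = 9.8776
  (10 - 12.8571)^2 = 8.1633
  (11 - 12.8571)^2 = 3.449
  (17 - 12.8571)^2 = 17.1633
  (2 - 12.8571)^2 = 117.8776
  (19 - 12.8571)^2 = 37.7347
Step 3: Sum of squared deviations = 198.8571
Step 4: Population variance = 198.8571 / 7 = 28.4082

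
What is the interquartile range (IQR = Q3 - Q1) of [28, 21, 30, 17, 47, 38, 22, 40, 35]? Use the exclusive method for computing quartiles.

17.5

Step 1: Sort the data: [17, 21, 22, 28, 30, 35, 38, 40, 47]
Step 2: n = 9
Step 3: Using the exclusive quartile method:
  Q1 = 21.5
  Q2 (median) = 30
  Q3 = 39
  IQR = Q3 - Q1 = 39 - 21.5 = 17.5
Step 4: IQR = 17.5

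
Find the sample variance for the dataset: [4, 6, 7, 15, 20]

46.3

Step 1: Compute the mean: (4 + 6 + 7 + 15 + 20) / 5 = 10.4
Step 2: Compute squared deviations from the mean:
  (4 - 10.4)^2 = 40.96
  (6 - 10.4)^2 = 19.36
  (7 - 10.4)^2 = 11.56
  (15 - 10.4)^2 = 21.16
  (20 - 10.4)^2 = 92.16
Step 3: Sum of squared deviations = 185.2
Step 4: Sample variance = 185.2 / 4 = 46.3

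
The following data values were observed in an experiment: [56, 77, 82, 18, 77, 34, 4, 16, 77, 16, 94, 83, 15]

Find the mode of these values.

77

Step 1: Count the frequency of each value:
  4: appears 1 time(s)
  15: appears 1 time(s)
  16: appears 2 time(s)
  18: appears 1 time(s)
  34: appears 1 time(s)
  56: appears 1 time(s)
  77: appears 3 time(s)
  82: appears 1 time(s)
  83: appears 1 time(s)
  94: appears 1 time(s)
Step 2: The value 77 appears most frequently (3 times).
Step 3: Mode = 77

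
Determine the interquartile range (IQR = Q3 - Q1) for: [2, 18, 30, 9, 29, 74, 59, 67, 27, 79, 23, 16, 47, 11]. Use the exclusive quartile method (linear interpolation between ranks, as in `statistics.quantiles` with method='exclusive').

46.25

Step 1: Sort the data: [2, 9, 11, 16, 18, 23, 27, 29, 30, 47, 59, 67, 74, 79]
Step 2: n = 14
Step 3: Using the exclusive quartile method:
  Q1 = 14.75
  Q2 (median) = 28
  Q3 = 61
  IQR = Q3 - Q1 = 61 - 14.75 = 46.25
Step 4: IQR = 46.25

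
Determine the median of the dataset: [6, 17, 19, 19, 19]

19

Step 1: Sort the data in ascending order: [6, 17, 19, 19, 19]
Step 2: The number of values is n = 5.
Step 3: Since n is odd, the median is the middle value at position 3: 19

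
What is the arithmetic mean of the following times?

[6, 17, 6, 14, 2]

9

Step 1: Sum all values: 6 + 17 + 6 + 14 + 2 = 45
Step 2: Count the number of values: n = 5
Step 3: Mean = sum / n = 45 / 5 = 9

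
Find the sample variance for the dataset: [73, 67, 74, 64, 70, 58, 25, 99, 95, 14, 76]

660.2

Step 1: Compute the mean: (73 + 67 + 74 + 64 + 70 + 58 + 25 + 99 + 95 + 14 + 76) / 11 = 65
Step 2: Compute squared deviations from the mean:
  (73 - 65)^2 = 64
  (67 - 65)^2 = 4
  (74 - 65)^2 = 81
  (64 - 65)^2 = 1
  (70 - 65)^2 = 25
  (58 - 65)^2 = 49
  (25 - 65)^2 = 1600
  (99 - 65)^2 = 1156
  (95 - 65)^2 = 900
  (14 - 65)^2 = 2601
  (76 - 65)^2 = 121
Step 3: Sum of squared deviations = 6602
Step 4: Sample variance = 6602 / 10 = 660.2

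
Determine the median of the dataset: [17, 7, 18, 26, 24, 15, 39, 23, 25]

23

Step 1: Sort the data in ascending order: [7, 15, 17, 18, 23, 24, 25, 26, 39]
Step 2: The number of values is n = 9.
Step 3: Since n is odd, the median is the middle value at position 5: 23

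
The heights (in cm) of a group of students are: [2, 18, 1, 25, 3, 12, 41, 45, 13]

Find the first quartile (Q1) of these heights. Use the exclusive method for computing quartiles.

2.5

Step 1: Sort the data: [1, 2, 3, 12, 13, 18, 25, 41, 45]
Step 2: n = 9
Step 3: Using the exclusive quartile method:
  Q1 = 2.5
  Q2 (median) = 13
  Q3 = 33
  IQR = Q3 - Q1 = 33 - 2.5 = 30.5
Step 4: Q1 = 2.5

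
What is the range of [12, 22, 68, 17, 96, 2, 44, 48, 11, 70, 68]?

94

Step 1: Identify the maximum value: max = 96
Step 2: Identify the minimum value: min = 2
Step 3: Range = max - min = 96 - 2 = 94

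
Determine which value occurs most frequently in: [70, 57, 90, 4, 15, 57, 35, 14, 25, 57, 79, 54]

57

Step 1: Count the frequency of each value:
  4: appears 1 time(s)
  14: appears 1 time(s)
  15: appears 1 time(s)
  25: appears 1 time(s)
  35: appears 1 time(s)
  54: appears 1 time(s)
  57: appears 3 time(s)
  70: appears 1 time(s)
  79: appears 1 time(s)
  90: appears 1 time(s)
Step 2: The value 57 appears most frequently (3 times).
Step 3: Mode = 57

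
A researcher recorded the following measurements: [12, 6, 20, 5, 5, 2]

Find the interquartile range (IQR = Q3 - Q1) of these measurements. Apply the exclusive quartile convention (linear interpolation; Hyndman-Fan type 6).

9.75

Step 1: Sort the data: [2, 5, 5, 6, 12, 20]
Step 2: n = 6
Step 3: Using the exclusive quartile method:
  Q1 = 4.25
  Q2 (median) = 5.5
  Q3 = 14
  IQR = Q3 - Q1 = 14 - 4.25 = 9.75
Step 4: IQR = 9.75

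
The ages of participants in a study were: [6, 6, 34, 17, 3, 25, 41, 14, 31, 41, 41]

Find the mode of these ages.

41

Step 1: Count the frequency of each value:
  3: appears 1 time(s)
  6: appears 2 time(s)
  14: appears 1 time(s)
  17: appears 1 time(s)
  25: appears 1 time(s)
  31: appears 1 time(s)
  34: appears 1 time(s)
  41: appears 3 time(s)
Step 2: The value 41 appears most frequently (3 times).
Step 3: Mode = 41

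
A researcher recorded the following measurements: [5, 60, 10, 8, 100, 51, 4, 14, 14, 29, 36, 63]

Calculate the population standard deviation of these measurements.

28.8208

Step 1: Compute the mean: 32.8333
Step 2: Sum of squared deviations from the mean: 9967.6667
Step 3: Population variance = 9967.6667 / 12 = 830.6389
Step 4: Standard deviation = sqrt(830.6389) = 28.8208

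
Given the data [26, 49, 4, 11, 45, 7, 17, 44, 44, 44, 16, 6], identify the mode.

44

Step 1: Count the frequency of each value:
  4: appears 1 time(s)
  6: appears 1 time(s)
  7: appears 1 time(s)
  11: appears 1 time(s)
  16: appears 1 time(s)
  17: appears 1 time(s)
  26: appears 1 time(s)
  44: appears 3 time(s)
  45: appears 1 time(s)
  49: appears 1 time(s)
Step 2: The value 44 appears most frequently (3 times).
Step 3: Mode = 44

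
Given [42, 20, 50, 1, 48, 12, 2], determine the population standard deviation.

19.7918

Step 1: Compute the mean: 25
Step 2: Sum of squared deviations from the mean: 2742
Step 3: Population variance = 2742 / 7 = 391.7143
Step 4: Standard deviation = sqrt(391.7143) = 19.7918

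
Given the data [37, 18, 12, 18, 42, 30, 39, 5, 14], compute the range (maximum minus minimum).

37

Step 1: Identify the maximum value: max = 42
Step 2: Identify the minimum value: min = 5
Step 3: Range = max - min = 42 - 5 = 37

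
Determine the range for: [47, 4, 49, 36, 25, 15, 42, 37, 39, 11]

45

Step 1: Identify the maximum value: max = 49
Step 2: Identify the minimum value: min = 4
Step 3: Range = max - min = 49 - 4 = 45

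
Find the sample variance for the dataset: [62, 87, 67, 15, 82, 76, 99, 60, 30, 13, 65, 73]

760.3864

Step 1: Compute the mean: (62 + 87 + 67 + 15 + 82 + 76 + 99 + 60 + 30 + 13 + 65 + 73) / 12 = 60.75
Step 2: Compute squared deviations from the mean:
  (62 - 60.75)^2 = 1.5625
  (87 - 60.75)^2 = 689.0625
  (67 - 60.75)^2 = 39.0625
  (15 - 60.75)^2 = 2093.0625
  (82 - 60.75)^2 = 451.5625
  (76 - 60.75)^2 = 232.5625
  (99 - 60.75)^2 = 1463.0625
  (60 - 60.75)^2 = 0.5625
  (30 - 60.75)^2 = 945.5625
  (13 - 60.75)^2 = 2280.0625
  (65 - 60.75)^2 = 18.0625
  (73 - 60.75)^2 = 150.0625
Step 3: Sum of squared deviations = 8364.25
Step 4: Sample variance = 8364.25 / 11 = 760.3864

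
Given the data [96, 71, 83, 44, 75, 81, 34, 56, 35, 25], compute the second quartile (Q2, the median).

63.5

Step 1: Sort the data: [25, 34, 35, 44, 56, 71, 75, 81, 83, 96]
Step 2: n = 10
Step 3: Q2 is the median. Since n is even, it is the average of the values at positions 5 and 6:
  Q2 = (56 + 71) / 2 = 63.5
Step 4: Q2 = 63.5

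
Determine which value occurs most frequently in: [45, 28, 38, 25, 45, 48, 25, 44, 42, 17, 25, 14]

25

Step 1: Count the frequency of each value:
  14: appears 1 time(s)
  17: appears 1 time(s)
  25: appears 3 time(s)
  28: appears 1 time(s)
  38: appears 1 time(s)
  42: appears 1 time(s)
  44: appears 1 time(s)
  45: appears 2 time(s)
  48: appears 1 time(s)
Step 2: The value 25 appears most frequently (3 times).
Step 3: Mode = 25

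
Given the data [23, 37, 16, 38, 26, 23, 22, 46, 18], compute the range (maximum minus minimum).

30

Step 1: Identify the maximum value: max = 46
Step 2: Identify the minimum value: min = 16
Step 3: Range = max - min = 46 - 16 = 30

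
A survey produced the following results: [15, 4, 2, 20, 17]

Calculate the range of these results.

18

Step 1: Identify the maximum value: max = 20
Step 2: Identify the minimum value: min = 2
Step 3: Range = max - min = 20 - 2 = 18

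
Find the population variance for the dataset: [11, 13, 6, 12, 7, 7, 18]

15.6735

Step 1: Compute the mean: (11 + 13 + 6 + 12 + 7 + 7 + 18) / 7 = 10.5714
Step 2: Compute squared deviations from the mean:
  (11 - 10.5714)^2 = 0.1837
  (13 - 10.5714)^2 = 5.898
  (6 - 10.5714)^2 = 20.898
  (12 - 10.5714)^2 = 2.0408
  (7 - 10.5714)^2 = 12.7551
  (7 - 10.5714)^2 = 12.7551
  (18 - 10.5714)^2 = 55.1837
Step 3: Sum of squared deviations = 109.7143
Step 4: Population variance = 109.7143 / 7 = 15.6735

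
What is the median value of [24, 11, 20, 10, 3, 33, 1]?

11

Step 1: Sort the data in ascending order: [1, 3, 10, 11, 20, 24, 33]
Step 2: The number of values is n = 7.
Step 3: Since n is odd, the median is the middle value at position 4: 11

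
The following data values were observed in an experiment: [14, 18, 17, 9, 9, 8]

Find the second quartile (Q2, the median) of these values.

11.5

Step 1: Sort the data: [8, 9, 9, 14, 17, 18]
Step 2: n = 6
Step 3: Q2 is the median. Since n is even, it is the average of the values at positions 3 and 4:
  Q2 = (9 + 14) / 2 = 11.5
Step 4: Q2 = 11.5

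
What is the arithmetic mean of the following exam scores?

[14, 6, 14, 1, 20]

11

Step 1: Sum all values: 14 + 6 + 14 + 1 + 20 = 55
Step 2: Count the number of values: n = 5
Step 3: Mean = sum / n = 55 / 5 = 11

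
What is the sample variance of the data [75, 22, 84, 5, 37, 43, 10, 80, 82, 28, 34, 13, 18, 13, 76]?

884.5238

Step 1: Compute the mean: (75 + 22 + 84 + 5 + 37 + 43 + 10 + 80 + 82 + 28 + 34 + 13 + 18 + 13 + 76) / 15 = 41.3333
Step 2: Compute squared deviations from the mean:
  (75 - 41.3333)^2 = 1133.4444
  (22 - 41.3333)^2 = 373.7778
  (84 - 41.3333)^2 = 1820.4444
  (5 - 41.3333)^2 = 1320.1111
  (37 - 41.3333)^2 = 18.7778
  (43 - 41.3333)^2 = 2.7778
  (10 - 41.3333)^2 = 981.7778
  (80 - 41.3333)^2 = 1495.1111
  (82 - 41.3333)^2 = 1653.7778
  (28 - 41.3333)^2 = 177.7778
  (34 - 41.3333)^2 = 53.7778
  (13 - 41.3333)^2 = 802.7778
  (18 - 41.3333)^2 = 544.4444
  (13 - 41.3333)^2 = 802.7778
  (76 - 41.3333)^2 = 1201.7778
Step 3: Sum of squared deviations = 12383.3333
Step 4: Sample variance = 12383.3333 / 14 = 884.5238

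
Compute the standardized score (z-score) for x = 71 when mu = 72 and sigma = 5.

-0.2

Step 1: Recall the z-score formula: z = (x - mu) / sigma
Step 2: Substitute values: z = (71 - 72) / 5
Step 3: z = -1 / 5 = -0.2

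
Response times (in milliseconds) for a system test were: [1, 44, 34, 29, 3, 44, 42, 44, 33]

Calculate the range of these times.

43

Step 1: Identify the maximum value: max = 44
Step 2: Identify the minimum value: min = 1
Step 3: Range = max - min = 44 - 1 = 43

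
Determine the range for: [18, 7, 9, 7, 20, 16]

13

Step 1: Identify the maximum value: max = 20
Step 2: Identify the minimum value: min = 7
Step 3: Range = max - min = 20 - 7 = 13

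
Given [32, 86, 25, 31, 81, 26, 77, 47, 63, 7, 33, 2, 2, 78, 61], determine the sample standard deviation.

29.335

Step 1: Compute the mean: 43.4
Step 2: Sum of squared deviations from the mean: 12047.6
Step 3: Sample variance = 12047.6 / 14 = 860.5429
Step 4: Standard deviation = sqrt(860.5429) = 29.335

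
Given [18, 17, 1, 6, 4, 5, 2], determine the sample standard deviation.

6.9966

Step 1: Compute the mean: 7.5714
Step 2: Sum of squared deviations from the mean: 293.7143
Step 3: Sample variance = 293.7143 / 6 = 48.9524
Step 4: Standard deviation = sqrt(48.9524) = 6.9966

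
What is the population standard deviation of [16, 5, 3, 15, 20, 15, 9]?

5.8169

Step 1: Compute the mean: 11.8571
Step 2: Sum of squared deviations from the mean: 236.8571
Step 3: Population variance = 236.8571 / 7 = 33.8367
Step 4: Standard deviation = sqrt(33.8367) = 5.8169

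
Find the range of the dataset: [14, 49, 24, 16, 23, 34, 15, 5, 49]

44

Step 1: Identify the maximum value: max = 49
Step 2: Identify the minimum value: min = 5
Step 3: Range = max - min = 49 - 5 = 44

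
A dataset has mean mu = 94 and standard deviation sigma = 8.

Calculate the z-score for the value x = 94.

0

Step 1: Recall the z-score formula: z = (x - mu) / sigma
Step 2: Substitute values: z = (94 - 94) / 8
Step 3: z = 0 / 8 = 0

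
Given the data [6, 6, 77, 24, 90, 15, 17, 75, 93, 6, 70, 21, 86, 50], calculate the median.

37

Step 1: Sort the data in ascending order: [6, 6, 6, 15, 17, 21, 24, 50, 70, 75, 77, 86, 90, 93]
Step 2: The number of values is n = 14.
Step 3: Since n is even, the median is the average of positions 7 and 8:
  Median = (24 + 50) / 2 = 37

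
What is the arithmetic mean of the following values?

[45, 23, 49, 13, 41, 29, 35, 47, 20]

33.5556

Step 1: Sum all values: 45 + 23 + 49 + 13 + 41 + 29 + 35 + 47 + 20 = 302
Step 2: Count the number of values: n = 9
Step 3: Mean = sum / n = 302 / 9 = 33.5556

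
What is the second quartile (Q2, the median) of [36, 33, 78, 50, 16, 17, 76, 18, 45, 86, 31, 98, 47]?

45

Step 1: Sort the data: [16, 17, 18, 31, 33, 36, 45, 47, 50, 76, 78, 86, 98]
Step 2: n = 13
Step 3: Q2 is the median. Since n is odd, it is the middle value at position 7: 45
Step 4: Q2 = 45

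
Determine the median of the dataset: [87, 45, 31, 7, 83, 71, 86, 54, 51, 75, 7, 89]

62.5

Step 1: Sort the data in ascending order: [7, 7, 31, 45, 51, 54, 71, 75, 83, 86, 87, 89]
Step 2: The number of values is n = 12.
Step 3: Since n is even, the median is the average of positions 6 and 7:
  Median = (54 + 71) / 2 = 62.5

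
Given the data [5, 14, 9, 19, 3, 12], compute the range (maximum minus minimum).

16

Step 1: Identify the maximum value: max = 19
Step 2: Identify the minimum value: min = 3
Step 3: Range = max - min = 19 - 3 = 16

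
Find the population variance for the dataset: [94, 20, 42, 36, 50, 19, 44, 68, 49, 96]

650.16

Step 1: Compute the mean: (94 + 20 + 42 + 36 + 50 + 19 + 44 + 68 + 49 + 96) / 10 = 51.8
Step 2: Compute squared deviations from the mean:
  (94 - 51.8)^2 = 1780.84
  (20 - 51.8)^2 = 1011.24
  (42 - 51.8)^2 = 96.04
  (36 - 51.8)^2 = 249.64
  (50 - 51.8)^2 = 3.24
  (19 - 51.8)^2 = 1075.84
  (44 - 51.8)^2 = 60.84
  (68 - 51.8)^2 = 262.44
  (49 - 51.8)^2 = 7.84
  (96 - 51.8)^2 = 1953.64
Step 3: Sum of squared deviations = 6501.6
Step 4: Population variance = 6501.6 / 10 = 650.16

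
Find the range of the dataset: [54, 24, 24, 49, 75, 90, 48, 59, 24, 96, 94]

72

Step 1: Identify the maximum value: max = 96
Step 2: Identify the minimum value: min = 24
Step 3: Range = max - min = 96 - 24 = 72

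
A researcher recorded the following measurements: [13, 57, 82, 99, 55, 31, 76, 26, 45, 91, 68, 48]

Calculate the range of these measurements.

86

Step 1: Identify the maximum value: max = 99
Step 2: Identify the minimum value: min = 13
Step 3: Range = max - min = 99 - 13 = 86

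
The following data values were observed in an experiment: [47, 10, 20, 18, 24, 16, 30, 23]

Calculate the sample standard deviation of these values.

11.1867

Step 1: Compute the mean: 23.5
Step 2: Sum of squared deviations from the mean: 876
Step 3: Sample variance = 876 / 7 = 125.1429
Step 4: Standard deviation = sqrt(125.1429) = 11.1867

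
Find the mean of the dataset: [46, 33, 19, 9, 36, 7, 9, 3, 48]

23.3333

Step 1: Sum all values: 46 + 33 + 19 + 9 + 36 + 7 + 9 + 3 + 48 = 210
Step 2: Count the number of values: n = 9
Step 3: Mean = sum / n = 210 / 9 = 23.3333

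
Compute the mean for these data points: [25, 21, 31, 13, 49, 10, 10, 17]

22

Step 1: Sum all values: 25 + 21 + 31 + 13 + 49 + 10 + 10 + 17 = 176
Step 2: Count the number of values: n = 8
Step 3: Mean = sum / n = 176 / 8 = 22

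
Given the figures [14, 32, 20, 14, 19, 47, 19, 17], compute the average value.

22.75

Step 1: Sum all values: 14 + 32 + 20 + 14 + 19 + 47 + 19 + 17 = 182
Step 2: Count the number of values: n = 8
Step 3: Mean = sum / n = 182 / 8 = 22.75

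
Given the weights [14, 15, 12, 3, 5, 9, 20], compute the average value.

11.1429

Step 1: Sum all values: 14 + 15 + 12 + 3 + 5 + 9 + 20 = 78
Step 2: Count the number of values: n = 7
Step 3: Mean = sum / n = 78 / 7 = 11.1429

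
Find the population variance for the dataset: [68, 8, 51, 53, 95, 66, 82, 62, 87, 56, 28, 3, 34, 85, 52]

713.5556

Step 1: Compute the mean: (68 + 8 + 51 + 53 + 95 + 66 + 82 + 62 + 87 + 56 + 28 + 3 + 34 + 85 + 52) / 15 = 55.3333
Step 2: Compute squared deviations from the mean:
  (68 - 55.3333)^2 = 160.4444
  (8 - 55.3333)^2 = 2240.4444
  (51 - 55.3333)^2 = 18.7778
  (53 - 55.3333)^2 = 5.4444
  (95 - 55.3333)^2 = 1573.4444
  (66 - 55.3333)^2 = 113.7778
  (82 - 55.3333)^2 = 711.1111
  (62 - 55.3333)^2 = 44.4444
  (87 - 55.3333)^2 = 1002.7778
  (56 - 55.3333)^2 = 0.4444
  (28 - 55.3333)^2 = 747.1111
  (3 - 55.3333)^2 = 2738.7778
  (34 - 55.3333)^2 = 455.1111
  (85 - 55.3333)^2 = 880.1111
  (52 - 55.3333)^2 = 11.1111
Step 3: Sum of squared deviations = 10703.3333
Step 4: Population variance = 10703.3333 / 15 = 713.5556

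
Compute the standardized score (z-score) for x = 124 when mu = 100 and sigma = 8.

3

Step 1: Recall the z-score formula: z = (x - mu) / sigma
Step 2: Substitute values: z = (124 - 100) / 8
Step 3: z = 24 / 8 = 3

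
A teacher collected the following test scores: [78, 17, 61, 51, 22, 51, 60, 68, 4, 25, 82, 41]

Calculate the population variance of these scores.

576.3889

Step 1: Compute the mean: (78 + 17 + 61 + 51 + 22 + 51 + 60 + 68 + 4 + 25 + 82 + 41) / 12 = 46.6667
Step 2: Compute squared deviations from the mean:
  (78 - 46.6667)^2 = 981.7778
  (17 - 46.6667)^2 = 880.1111
  (61 - 46.6667)^2 = 205.4444
  (51 - 46.6667)^2 = 18.7778
  (22 - 46.6667)^2 = 608.4444
  (51 - 46.6667)^2 = 18.7778
  (60 - 46.6667)^2 = 177.7778
  (68 - 46.6667)^2 = 455.1111
  (4 - 46.6667)^2 = 1820.4444
  (25 - 46.6667)^2 = 469.4444
  (82 - 46.6667)^2 = 1248.4444
  (41 - 46.6667)^2 = 32.1111
Step 3: Sum of squared deviations = 6916.6667
Step 4: Population variance = 6916.6667 / 12 = 576.3889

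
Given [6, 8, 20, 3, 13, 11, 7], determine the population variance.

26.7755

Step 1: Compute the mean: (6 + 8 + 20 + 3 + 13 + 11 + 7) / 7 = 9.7143
Step 2: Compute squared deviations from the mean:
  (6 - 9.7143)^2 = 13.7959
  (8 - 9.7143)^2 = 2.9388
  (20 - 9.7143)^2 = 105.7959
  (3 - 9.7143)^2 = 45.0816
  (13 - 9.7143)^2 = 10.7959
  (11 - 9.7143)^2 = 1.6531
  (7 - 9.7143)^2 = 7.3673
Step 3: Sum of squared deviations = 187.4286
Step 4: Population variance = 187.4286 / 7 = 26.7755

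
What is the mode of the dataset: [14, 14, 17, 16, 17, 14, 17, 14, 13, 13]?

14

Step 1: Count the frequency of each value:
  13: appears 2 time(s)
  14: appears 4 time(s)
  16: appears 1 time(s)
  17: appears 3 time(s)
Step 2: The value 14 appears most frequently (4 times).
Step 3: Mode = 14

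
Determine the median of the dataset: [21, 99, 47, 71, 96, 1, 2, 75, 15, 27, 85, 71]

59

Step 1: Sort the data in ascending order: [1, 2, 15, 21, 27, 47, 71, 71, 75, 85, 96, 99]
Step 2: The number of values is n = 12.
Step 3: Since n is even, the median is the average of positions 6 and 7:
  Median = (47 + 71) / 2 = 59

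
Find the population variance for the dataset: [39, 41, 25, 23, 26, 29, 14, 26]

66.1094

Step 1: Compute the mean: (39 + 41 + 25 + 23 + 26 + 29 + 14 + 26) / 8 = 27.875
Step 2: Compute squared deviations from the mean:
  (39 - 27.875)^2 = 123.7656
  (41 - 27.875)^2 = 172.2656
  (25 - 27.875)^2 = 8.2656
  (23 - 27.875)^2 = 23.7656
  (26 - 27.875)^2 = 3.5156
  (29 - 27.875)^2 = 1.2656
  (14 - 27.875)^2 = 192.5156
  (26 - 27.875)^2 = 3.5156
Step 3: Sum of squared deviations = 528.875
Step 4: Population variance = 528.875 / 8 = 66.1094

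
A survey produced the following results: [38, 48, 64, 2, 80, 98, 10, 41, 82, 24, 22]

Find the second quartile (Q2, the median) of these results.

41

Step 1: Sort the data: [2, 10, 22, 24, 38, 41, 48, 64, 80, 82, 98]
Step 2: n = 11
Step 3: Q2 is the median. Since n is odd, it is the middle value at position 6: 41
Step 4: Q2 = 41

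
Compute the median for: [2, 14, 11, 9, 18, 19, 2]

11

Step 1: Sort the data in ascending order: [2, 2, 9, 11, 14, 18, 19]
Step 2: The number of values is n = 7.
Step 3: Since n is odd, the median is the middle value at position 4: 11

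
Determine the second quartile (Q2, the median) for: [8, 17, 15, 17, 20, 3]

16

Step 1: Sort the data: [3, 8, 15, 17, 17, 20]
Step 2: n = 6
Step 3: Q2 is the median. Since n is even, it is the average of the values at positions 3 and 4:
  Q2 = (15 + 17) / 2 = 16
Step 4: Q2 = 16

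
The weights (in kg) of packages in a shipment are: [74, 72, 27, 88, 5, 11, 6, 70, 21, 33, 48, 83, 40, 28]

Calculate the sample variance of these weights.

853.1429

Step 1: Compute the mean: (74 + 72 + 27 + 88 + 5 + 11 + 6 + 70 + 21 + 33 + 48 + 83 + 40 + 28) / 14 = 43.2857
Step 2: Compute squared deviations from the mean:
  (74 - 43.2857)^2 = 943.3673
  (72 - 43.2857)^2 = 824.5102
  (27 - 43.2857)^2 = 265.2245
  (88 - 43.2857)^2 = 1999.3673
  (5 - 43.2857)^2 = 1465.7959
  (11 - 43.2857)^2 = 1042.3673
  (6 - 43.2857)^2 = 1390.2245
  (70 - 43.2857)^2 = 713.6531
  (21 - 43.2857)^2 = 496.6531
  (33 - 43.2857)^2 = 105.7959
  (48 - 43.2857)^2 = 22.2245
  (83 - 43.2857)^2 = 1577.2245
  (40 - 43.2857)^2 = 10.7959
  (28 - 43.2857)^2 = 233.6531
Step 3: Sum of squared deviations = 11090.8571
Step 4: Sample variance = 11090.8571 / 13 = 853.1429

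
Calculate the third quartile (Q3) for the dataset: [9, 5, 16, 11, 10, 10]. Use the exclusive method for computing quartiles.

12.25

Step 1: Sort the data: [5, 9, 10, 10, 11, 16]
Step 2: n = 6
Step 3: Using the exclusive quartile method:
  Q1 = 8
  Q2 (median) = 10
  Q3 = 12.25
  IQR = Q3 - Q1 = 12.25 - 8 = 4.25
Step 4: Q3 = 12.25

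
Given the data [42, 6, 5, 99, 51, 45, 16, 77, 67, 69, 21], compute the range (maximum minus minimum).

94

Step 1: Identify the maximum value: max = 99
Step 2: Identify the minimum value: min = 5
Step 3: Range = max - min = 99 - 5 = 94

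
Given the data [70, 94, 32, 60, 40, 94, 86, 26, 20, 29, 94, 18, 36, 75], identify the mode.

94

Step 1: Count the frequency of each value:
  18: appears 1 time(s)
  20: appears 1 time(s)
  26: appears 1 time(s)
  29: appears 1 time(s)
  32: appears 1 time(s)
  36: appears 1 time(s)
  40: appears 1 time(s)
  60: appears 1 time(s)
  70: appears 1 time(s)
  75: appears 1 time(s)
  86: appears 1 time(s)
  94: appears 3 time(s)
Step 2: The value 94 appears most frequently (3 times).
Step 3: Mode = 94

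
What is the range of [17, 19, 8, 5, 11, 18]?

14

Step 1: Identify the maximum value: max = 19
Step 2: Identify the minimum value: min = 5
Step 3: Range = max - min = 19 - 5 = 14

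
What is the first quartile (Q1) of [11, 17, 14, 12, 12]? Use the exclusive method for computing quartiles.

11.5

Step 1: Sort the data: [11, 12, 12, 14, 17]
Step 2: n = 5
Step 3: Using the exclusive quartile method:
  Q1 = 11.5
  Q2 (median) = 12
  Q3 = 15.5
  IQR = Q3 - Q1 = 15.5 - 11.5 = 4
Step 4: Q1 = 11.5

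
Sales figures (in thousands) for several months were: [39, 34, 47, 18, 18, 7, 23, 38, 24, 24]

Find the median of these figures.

24

Step 1: Sort the data in ascending order: [7, 18, 18, 23, 24, 24, 34, 38, 39, 47]
Step 2: The number of values is n = 10.
Step 3: Since n is even, the median is the average of positions 5 and 6:
  Median = (24 + 24) / 2 = 24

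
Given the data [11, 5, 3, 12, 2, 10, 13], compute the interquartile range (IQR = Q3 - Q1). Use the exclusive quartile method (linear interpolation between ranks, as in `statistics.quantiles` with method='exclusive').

9

Step 1: Sort the data: [2, 3, 5, 10, 11, 12, 13]
Step 2: n = 7
Step 3: Using the exclusive quartile method:
  Q1 = 3
  Q2 (median) = 10
  Q3 = 12
  IQR = Q3 - Q1 = 12 - 3 = 9
Step 4: IQR = 9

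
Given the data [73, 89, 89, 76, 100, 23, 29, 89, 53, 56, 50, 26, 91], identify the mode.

89

Step 1: Count the frequency of each value:
  23: appears 1 time(s)
  26: appears 1 time(s)
  29: appears 1 time(s)
  50: appears 1 time(s)
  53: appears 1 time(s)
  56: appears 1 time(s)
  73: appears 1 time(s)
  76: appears 1 time(s)
  89: appears 3 time(s)
  91: appears 1 time(s)
  100: appears 1 time(s)
Step 2: The value 89 appears most frequently (3 times).
Step 3: Mode = 89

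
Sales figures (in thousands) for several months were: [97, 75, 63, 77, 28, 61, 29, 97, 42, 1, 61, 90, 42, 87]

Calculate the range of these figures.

96

Step 1: Identify the maximum value: max = 97
Step 2: Identify the minimum value: min = 1
Step 3: Range = max - min = 97 - 1 = 96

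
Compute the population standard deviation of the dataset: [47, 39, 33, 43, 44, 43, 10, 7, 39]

14.0905

Step 1: Compute the mean: 33.8889
Step 2: Sum of squared deviations from the mean: 1786.8889
Step 3: Population variance = 1786.8889 / 9 = 198.5432
Step 4: Standard deviation = sqrt(198.5432) = 14.0905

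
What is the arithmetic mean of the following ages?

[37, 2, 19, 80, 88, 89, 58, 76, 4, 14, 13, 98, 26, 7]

43.6429

Step 1: Sum all values: 37 + 2 + 19 + 80 + 88 + 89 + 58 + 76 + 4 + 14 + 13 + 98 + 26 + 7 = 611
Step 2: Count the number of values: n = 14
Step 3: Mean = sum / n = 611 / 14 = 43.6429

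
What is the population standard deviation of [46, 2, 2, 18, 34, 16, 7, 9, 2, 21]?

14.036

Step 1: Compute the mean: 15.7
Step 2: Sum of squared deviations from the mean: 1970.1
Step 3: Population variance = 1970.1 / 10 = 197.01
Step 4: Standard deviation = sqrt(197.01) = 14.036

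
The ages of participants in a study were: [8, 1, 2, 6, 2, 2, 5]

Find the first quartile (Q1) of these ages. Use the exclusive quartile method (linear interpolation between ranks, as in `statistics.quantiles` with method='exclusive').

2

Step 1: Sort the data: [1, 2, 2, 2, 5, 6, 8]
Step 2: n = 7
Step 3: Using the exclusive quartile method:
  Q1 = 2
  Q2 (median) = 2
  Q3 = 6
  IQR = Q3 - Q1 = 6 - 2 = 4
Step 4: Q1 = 2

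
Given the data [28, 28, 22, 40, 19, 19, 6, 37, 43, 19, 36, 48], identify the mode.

19

Step 1: Count the frequency of each value:
  6: appears 1 time(s)
  19: appears 3 time(s)
  22: appears 1 time(s)
  28: appears 2 time(s)
  36: appears 1 time(s)
  37: appears 1 time(s)
  40: appears 1 time(s)
  43: appears 1 time(s)
  48: appears 1 time(s)
Step 2: The value 19 appears most frequently (3 times).
Step 3: Mode = 19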